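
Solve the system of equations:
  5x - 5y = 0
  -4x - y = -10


Using Cramer's rule:
Determinant D = (5)(-1) - (-4)(-5) = -5 - 20 = -25
Dx = (0)(-1) - (-10)(-5) = 0 - 50 = -50
Dy = (5)(-10) - (-4)(0) = -50 - 0 = -50
x = Dx/D = -50/-25 = 2
y = Dy/D = -50/-25 = 2

x = 2, y = 2


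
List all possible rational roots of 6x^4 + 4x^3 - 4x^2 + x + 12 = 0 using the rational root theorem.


Rational root theorem: possible roots are ±p/q where:
  p divides the constant term (12): p ∈ {1, 2, 3, 4, 6, 12}
  q divides the leading coefficient (6): q ∈ {1, 2, 3, 6}

All possible rational roots: -12, -6, -4, -3, -2, -3/2, -4/3, -1, -2/3, -1/2, -1/3, -1/6, 1/6, 1/3, 1/2, 2/3, 1, 4/3, 3/2, 2, 3, 4, 6, 12

-12, -6, -4, -3, -2, -3/2, -4/3, -1, -2/3, -1/2, -1/3, -1/6, 1/6, 1/3, 1/2, 2/3, 1, 4/3, 3/2, 2, 3, 4, 6, 12


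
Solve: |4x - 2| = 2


An absolute value equation |expr| = 2 gives two cases:
Case 1: 4x - 2 = 2
  4x = 4, so x = 1
Case 2: 4x - 2 = -2
  4x = 0, so x = 0

x = 0, x = 1


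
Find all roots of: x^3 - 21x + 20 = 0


Let p(x) = x^3 - 21x + 20. By the rational root theorem (leading coefficient 1), any rational root is an integer divisor of 20: try ±1, ±2, ... in turn.
Test x = 1: value = 0 ✓, so (x - 1) is a factor.
Synthetic division by (x - 1): bring down 1; 1(1) + 0 = 1; 1(1) - 21 = -20; (-20)(1) + 20 = 0 → quotient x^2 + x - 20, remainder 0.
Solve the quadratic x^2 + x - 20 = 0: discriminant = 1^2 - 4(1)(-20) = 1 + 80 = 81.
sqrt(81) = 9, so x = (-1 ± 9)/2: x = 4 or x = -5.
Collecting all roots found:

x = -5, x = 1, x = 4


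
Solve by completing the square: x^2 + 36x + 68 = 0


Start: x^2 + 36x + 68 = 0
Move constant: x^2 + 36x = -68
Half of 36 is 18, squared is 324
Add 324 to both sides: x^2 + 36x + 324 = 256
(x + 18)^2 = 256
x + 18 = ±16
x = -18 + 16 = -2 or x = -18 - 16 = -34

x = -34, x = -2


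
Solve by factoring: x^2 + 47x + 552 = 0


We need two numbers that multiply to 552 and add to 47.
Those numbers are 24 and 23 (since 24 * 23 = 552 and 24 + 23 = 47).
So x^2 + 47x + 552 = (x + 24)(x + 23) = 0
Setting each factor to zero: x = -24 or x = -23

x = -24, x = -23


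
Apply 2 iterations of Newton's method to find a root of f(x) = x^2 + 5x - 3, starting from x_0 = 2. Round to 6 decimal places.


Newton's method: x_(n+1) = x_n - f(x_n)/f'(x_n)
f(x) = x^2 + 5x - 3
f'(x) = 2x + 5

Iteration 1:
  f(2.000000) = 11.000000
  f'(2.000000) = 9.000000
  x_1 = 2.000000 - (11.000000)/(9.000000) = 0.777778

Iteration 2:
  f(0.777778) = 1.493827
  f'(0.777778) = 6.555556
  x_2 = 0.777778 - (1.493827)/(6.555556) = 0.549906

x_2 = 0.549906


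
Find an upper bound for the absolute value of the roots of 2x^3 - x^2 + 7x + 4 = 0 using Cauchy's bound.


Cauchy's bound: all roots r satisfy |r| <= 1 + max(|a_i/a_n|) for i = 0,...,n-1
where a_n is the leading coefficient.

Coefficients: [2, -1, 7, 4]
Leading coefficient a_n = 2
Ratios |a_i/a_n|: 1/2, 7/2, 2
Maximum ratio: 7/2
Cauchy's bound: |r| <= 1 + 7/2 = 9/2

Upper bound = 9/2


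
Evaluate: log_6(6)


We need the exponent such that 6^? = 6
6^1 = 6
Therefore log_6(6) = 1

1


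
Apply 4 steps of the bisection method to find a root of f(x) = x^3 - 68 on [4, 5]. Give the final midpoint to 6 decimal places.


f(x) = x^3 - 68
f(4) = -4 < 0
f(5) = 57 > 0

Step 1: midpoint = (4.000000 + 5.000000)/2 = 4.500000
  f(4.500000) = 23.125000
  f(mid) > 0, so root is in [4.000000, 4.500000]

Step 2: midpoint = (4.000000 + 4.500000)/2 = 4.250000
  f(4.250000) = 8.765625
  f(mid) > 0, so root is in [4.000000, 4.250000]

Step 3: midpoint = (4.000000 + 4.250000)/2 = 4.125000
  f(4.125000) = 2.189453
  f(mid) > 0, so root is in [4.000000, 4.125000]

Step 4: midpoint = (4.000000 + 4.125000)/2 = 4.062500
  f(4.062500) = -0.952881
  f(mid) < 0, so root is in [4.062500, 4.125000]

midpoint = 4.062500


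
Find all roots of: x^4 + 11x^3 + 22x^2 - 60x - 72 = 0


Let p(x) = x^4 + 11x^3 + 22x^2 - 60x - 72. By the rational root theorem (leading coefficient 1), any rational root is an integer divisor of 72: try ±1, ±2, ... in turn.
Test x = 1: value = -98 ≠ 0.
Test x = -1: value = 0 ✓, so (x + 1) is a factor.
Synthetic division by (x + 1): bring down 1; 1(-1) + 11 = 10; 10(-1) + 22 = 12; 12(-1) - 60 = -72; (-72)(-1) - 72 = 0 → quotient x^3 + 10x^2 + 12x - 72, remainder 0.
Continue with the quotient x^3 + 10x^2 + 12x - 72 (candidates must divide 72; re-test x = -1 first in case it repeats).
Test x = -1: value = -75 ≠ 0.
Test x = 2: value = 0 ✓, so (x - 2) is a factor.
Synthetic division by (x - 2): bring down 1; 1(2) + 10 = 12; 12(2) + 12 = 36; 36(2) - 72 = 0 → quotient x^2 + 12x + 36, remainder 0.
Solve the quadratic x^2 + 12x + 36 = 0: discriminant = 12^2 - 4(1)(36) = 144 - 144 = 0.
Discriminant = 0, so a double root: x = -12/2 = -6.
Collecting all roots found:

x = -6 (multiplicity 2), x = -1, x = 2


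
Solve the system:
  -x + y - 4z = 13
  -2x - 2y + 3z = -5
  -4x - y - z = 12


Using Cramer's rule. Expand each determinant along the first row.
D  = (-1)*[(-2)*(-1) - 3*(-1)] - 1*[(-2)*(-1) - 3*(-4)] + (-4)*[(-2)*(-1) - (-2)*(-4)]
  = (-1)*(5) - 1*(14) + (-4)*(-6) = 5
Dx = 13*[(-2)*(-1) - 3*(-1)] - 1*[(-5)*(-1) - 3*12] + (-4)*[(-5)*(-1) - (-2)*12]
  = 13*(5) - 1*(-31) + (-4)*(29) = -20
Dy = (-1)*[(-5)*(-1) - 3*12] - 13*[(-2)*(-1) - 3*(-4)] + (-4)*[(-2)*12 - (-5)*(-4)]
  = (-1)*(-31) - 13*(14) + (-4)*(-44) = 25
Dz = (-1)*[(-2)*12 - (-5)*(-1)] - 1*[(-2)*12 - (-5)*(-4)] + 13*[(-2)*(-1) - (-2)*(-4)]
  = (-1)*(-29) - 1*(-44) + 13*(-6) = -5
x = Dx/D = -20/5 = -4, y = Dy/D = 25/5 = 5, z = Dz/D = -5/5 = -1
Check eq1: (-1)(-4) + (1)(5) + (-4)(-1) = 13 = 13 ✓
Check eq2: (-2)(-4) + (-2)(5) + (3)(-1) = -5 = -5 ✓
Check eq3: (-4)(-4) + (-1)(5) + (-1)(-1) = 12 = 12 ✓

x = -4, y = 5, z = -1


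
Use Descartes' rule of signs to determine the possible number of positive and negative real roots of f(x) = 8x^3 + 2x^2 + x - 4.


Descartes' rule of signs:

For positive roots, count sign changes in f(x) = 8x^3 + 2x^2 + x - 4:
Signs of coefficients: +, +, +, -
Number of sign changes: 1
Possible positive real roots: 1

For negative roots, examine f(-x) = -8x^3 + 2x^2 - x - 4:
Signs of coefficients: -, +, -, -
Number of sign changes: 2
Possible negative real roots: 2, 0

Positive roots: 1; Negative roots: 2 or 0


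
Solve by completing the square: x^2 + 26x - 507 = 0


Start: x^2 + 26x - 507 = 0
Move constant: x^2 + 26x = 507
Half of 26 is 13, squared is 169
Add 169 to both sides: x^2 + 26x + 169 = 676
(x + 13)^2 = 676
x + 13 = ±26
x = -13 + 26 = 13 or x = -13 - 26 = -39

x = -39, x = 13


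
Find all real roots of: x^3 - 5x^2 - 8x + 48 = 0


Let p(x) = x^3 - 5x^2 - 8x + 48. By the rational root theorem (leading coefficient 1), any rational root is an integer divisor of 48: try ±1, ±2, ... in turn.
Test x = 1: value = 36 ≠ 0.
Test x = -1: value = 50 ≠ 0.
Test x = 2: value = 20 ≠ 0.
Test x = -2: value = 36 ≠ 0.
Test x = 3: value = 6 ≠ 0.
Test x = -3: value = 0 ✓, so (x + 3) is a factor.
Synthetic division by (x + 3): bring down 1; 1(-3) - 5 = -8; (-8)(-3) - 8 = 16; 16(-3) + 48 = 0 → quotient x^2 - 8x + 16, remainder 0.
Solve the quadratic x^2 - 8x + 16 = 0: discriminant = (-8)^2 - 4(1)(16) = 64 - 64 = 0.
Discriminant = 0, so a double root: x = 8/2 = 4.

x = -3, x = 4 (multiplicity 2)


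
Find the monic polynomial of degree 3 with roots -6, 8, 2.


A monic polynomial with roots -6, 8, 2 is:
p(x) = (x + 6)(x - 8)(x - 2)
After multiplying by (x + 6): x + 6
After multiplying by (x - 8): x^2 - 2x - 48
After multiplying by (x - 2): x^3 - 4x^2 - 44x + 96

x^3 - 4x^2 - 44x + 96


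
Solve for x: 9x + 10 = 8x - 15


Starting with: 9x + 10 = 8x - 15
Move all x terms to left: (9 - 8)x = -15 - 10
Simplify: x = -25
Divide both sides by 1: x = -25

x = -25


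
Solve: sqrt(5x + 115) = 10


Square both sides: 5x + 115 = 10^2 = 100
5x = 100 - 115 = -15
x = -3
Check: sqrt(5*(-3) + 115) = sqrt(100) = 10 ✓

x = -3


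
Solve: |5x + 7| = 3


An absolute value equation |expr| = 3 gives two cases:
Case 1: 5x + 7 = 3
  5x = -4, so x = -4/5
Case 2: 5x + 7 = -3
  5x = -10, so x = -2

x = -2, x = -4/5


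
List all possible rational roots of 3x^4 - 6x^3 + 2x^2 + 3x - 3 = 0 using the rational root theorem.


Rational root theorem: possible roots are ±p/q where:
  p divides the constant term (-3): p ∈ {1, 3}
  q divides the leading coefficient (3): q ∈ {1, 3}

All possible rational roots: -3, -1, -1/3, 1/3, 1, 3

-3, -1, -1/3, 1/3, 1, 3


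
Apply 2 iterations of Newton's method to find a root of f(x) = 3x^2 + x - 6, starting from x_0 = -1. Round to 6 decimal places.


Newton's method: x_(n+1) = x_n - f(x_n)/f'(x_n)
f(x) = 3x^2 + x - 6
f'(x) = 6x + 1

Iteration 1:
  f(-1.000000) = -4.000000
  f'(-1.000000) = -5.000000
  x_1 = -1.000000 - (-4.000000)/(-5.000000) = -1.800000

Iteration 2:
  f(-1.800000) = 1.920000
  f'(-1.800000) = -9.800000
  x_2 = -1.800000 - (1.920000)/(-9.800000) = -1.604082

x_2 = -1.604082


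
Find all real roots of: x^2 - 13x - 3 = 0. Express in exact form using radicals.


Using the quadratic formula: x = (-b ± sqrt(b^2 - 4ac)) / (2a)
Here a = 1, b = -13, c = -3
Discriminant = b^2 - 4ac = (-13)^2 - 4(1)(-3) = 169 + 12 = 181
Since discriminant = 181 > 0, there are two real roots.
x = (13 ± sqrt(181)) / 2
Numerically: x ≈ 13.2268 or x ≈ -0.2268

x = (13 + sqrt(181)) / 2 or x = (13 - sqrt(181)) / 2


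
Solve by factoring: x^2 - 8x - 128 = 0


We need two numbers that multiply to -128 and add to -8.
Those numbers are 8 and -16 (since 8 * (-16) = -128 and 8 + (-16) = -8).
So x^2 - 8x - 128 = (x + 8)(x - 16) = 0
Setting each factor to zero: x = -8 or x = 16

x = -8, x = 16


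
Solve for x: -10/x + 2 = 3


Subtract 2 from both sides: -10/x = 1
Multiply both sides by x: -10 = 1 * x
Divide by 1: x = -10

x = -10


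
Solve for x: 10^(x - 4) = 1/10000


Express both sides with the same base.
1/10000 = 10^(-4)
Since the bases match, equate exponents: x - 4 = -4
So x = -4 - (-4) = 0

x = 0


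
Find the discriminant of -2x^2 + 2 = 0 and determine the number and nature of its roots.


For ax^2 + bx + c = 0, discriminant D = b^2 - 4ac
Here a = -2, b = 0, c = 2
D = (0)^2 - 4(-2)(2) = 0 + 16 = 16

D = 16 > 0 and is a perfect square (sqrt = 4)
The equation has 2 distinct real rational roots.

Discriminant = 16, 2 distinct real rational roots


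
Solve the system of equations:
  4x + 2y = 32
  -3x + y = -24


Using Cramer's rule:
Determinant D = (4)(1) - (-3)(2) = 4 + 6 = 10
Dx = (32)(1) - (-24)(2) = 32 + 48 = 80
Dy = (4)(-24) - (-3)(32) = -96 + 96 = 0
x = Dx/D = 80/10 = 8
y = Dy/D = 0/10 = 0

x = 8, y = 0


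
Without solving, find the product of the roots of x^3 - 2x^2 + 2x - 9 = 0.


By Vieta's formulas for x^3 + bx^2 + cx + d = 0:
  r1 + r2 + r3 = -b/a = 2
  r1*r2 + r1*r3 + r2*r3 = c/a = 2
  r1*r2*r3 = -d/a = 9


Product = 9


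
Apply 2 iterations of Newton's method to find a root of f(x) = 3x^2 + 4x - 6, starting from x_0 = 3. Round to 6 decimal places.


Newton's method: x_(n+1) = x_n - f(x_n)/f'(x_n)
f(x) = 3x^2 + 4x - 6
f'(x) = 6x + 4

Iteration 1:
  f(3.000000) = 33.000000
  f'(3.000000) = 22.000000
  x_1 = 3.000000 - (33.000000)/(22.000000) = 1.500000

Iteration 2:
  f(1.500000) = 6.750000
  f'(1.500000) = 13.000000
  x_2 = 1.500000 - (6.750000)/(13.000000) = 0.980769

x_2 = 0.980769


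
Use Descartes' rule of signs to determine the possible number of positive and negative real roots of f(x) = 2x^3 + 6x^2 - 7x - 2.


Descartes' rule of signs:

For positive roots, count sign changes in f(x) = 2x^3 + 6x^2 - 7x - 2:
Signs of coefficients: +, +, -, -
Number of sign changes: 1
Possible positive real roots: 1

For negative roots, examine f(-x) = -2x^3 + 6x^2 + 7x - 2:
Signs of coefficients: -, +, +, -
Number of sign changes: 2
Possible negative real roots: 2, 0

Positive roots: 1; Negative roots: 2 or 0


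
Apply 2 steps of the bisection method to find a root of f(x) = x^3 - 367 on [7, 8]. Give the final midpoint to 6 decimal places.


f(x) = x^3 - 367
f(7) = -24 < 0
f(8) = 145 > 0

Step 1: midpoint = (7.000000 + 8.000000)/2 = 7.500000
  f(7.500000) = 54.875000
  f(mid) > 0, so root is in [7.000000, 7.500000]

Step 2: midpoint = (7.000000 + 7.500000)/2 = 7.250000
  f(7.250000) = 14.078125
  f(mid) > 0, so root is in [7.000000, 7.250000]

midpoint = 7.250000


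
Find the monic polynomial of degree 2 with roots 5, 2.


A monic polynomial with roots 5, 2 is:
p(x) = (x - 5)(x - 2)
After multiplying by (x - 5): x - 5
After multiplying by (x - 2): x^2 - 7x + 10

x^2 - 7x + 10


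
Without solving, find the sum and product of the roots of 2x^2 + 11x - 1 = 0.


By Vieta's formulas for ax^2 + bx + c = 0:
  Sum of roots = -b/a
  Product of roots = c/a

Here a = 2, b = 11, c = -1
Sum = -(11)/2 = -11/2
Product = -1/2 = -1/2

Sum = -11/2, Product = -1/2


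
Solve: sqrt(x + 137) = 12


Square both sides: x + 137 = 12^2 = 144
x = 144 - 137 = 7
x = 7
Check: sqrt(1*7 + 137) = sqrt(144) = 12 ✓

x = 7


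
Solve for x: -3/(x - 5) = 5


Multiply both sides by (x - 5): -3 = 5(x - 5)
Distribute: -3 = 5x - 25
5x = -3 + 25 = 22
x = 22/5

x = 22/5


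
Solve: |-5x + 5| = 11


An absolute value equation |expr| = 11 gives two cases:
Case 1: -5x + 5 = 11
  -5x = 6, so x = -6/5
Case 2: -5x + 5 = -11
  -5x = -16, so x = 16/5

x = -6/5, x = 16/5


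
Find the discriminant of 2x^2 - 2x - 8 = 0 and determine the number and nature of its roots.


For ax^2 + bx + c = 0, discriminant D = b^2 - 4ac
Here a = 2, b = -2, c = -8
D = (-2)^2 - 4(2)(-8) = 4 + 64 = 68

D = 68 > 0 but not a perfect square
The equation has 2 distinct real irrational roots.

Discriminant = 68, 2 distinct real irrational roots


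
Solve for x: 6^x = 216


Express both sides with the same base.
216 = 6^3
Since the bases match: x = 3

x = 3


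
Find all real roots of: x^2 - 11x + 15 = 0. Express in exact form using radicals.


Using the quadratic formula: x = (-b ± sqrt(b^2 - 4ac)) / (2a)
Here a = 1, b = -11, c = 15
Discriminant = b^2 - 4ac = (-11)^2 - 4(1)(15) = 121 - 60 = 61
Since discriminant = 61 > 0, there are two real roots.
x = (11 ± sqrt(61)) / 2
Numerically: x ≈ 9.4051 or x ≈ 1.5949

x = (11 + sqrt(61)) / 2 or x = (11 - sqrt(61)) / 2


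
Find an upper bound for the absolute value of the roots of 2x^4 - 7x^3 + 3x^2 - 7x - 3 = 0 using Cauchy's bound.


Cauchy's bound: all roots r satisfy |r| <= 1 + max(|a_i/a_n|) for i = 0,...,n-1
where a_n is the leading coefficient.

Coefficients: [2, -7, 3, -7, -3]
Leading coefficient a_n = 2
Ratios |a_i/a_n|: 7/2, 3/2, 7/2, 3/2
Maximum ratio: 7/2
Cauchy's bound: |r| <= 1 + 7/2 = 9/2

Upper bound = 9/2


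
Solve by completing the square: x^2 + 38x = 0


Start: x^2 + 38x + 0 = 0
Move constant: x^2 + 38x = 0
Half of 38 is 19, squared is 361
Add 361 to both sides: x^2 + 38x + 361 = 361
(x + 19)^2 = 361
x + 19 = ±19
x = -19 + 19 = 0 or x = -19 - 19 = -38

x = -38, x = 0


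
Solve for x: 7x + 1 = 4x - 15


Starting with: 7x + 1 = 4x - 15
Move all x terms to left: (7 - 4)x = -15 - 1
Simplify: 3x = -16
Divide both sides by 3: x = -16/3

x = -16/3


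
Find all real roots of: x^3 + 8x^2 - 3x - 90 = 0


Let p(x) = x^3 + 8x^2 - 3x - 90. By the rational root theorem (leading coefficient 1), any rational root is an integer divisor of 90: try ±1, ±2, ... in turn.
Test x = 1: value = -84 ≠ 0.
Test x = -1: value = -80 ≠ 0.
Test x = 2: value = -56 ≠ 0.
Test x = -2: value = -60 ≠ 0.
Test x = 3: value = 0 ✓, so (x - 3) is a factor.
Synthetic division by (x - 3): bring down 1; 1(3) + 8 = 11; 11(3) - 3 = 30; 30(3) - 90 = 0 → quotient x^2 + 11x + 30, remainder 0.
Solve the quadratic x^2 + 11x + 30 = 0: discriminant = 11^2 - 4(1)(30) = 121 - 120 = 1.
sqrt(1) = 1, so x = (-11 ± 1)/2: x = -5 or x = -6.

x = -6, x = -5, x = 3


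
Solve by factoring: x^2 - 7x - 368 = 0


We need two numbers that multiply to -368 and add to -7.
Those numbers are -23 and 16 (since (-23) * 16 = -368 and (-23) + 16 = -7).
So x^2 - 7x - 368 = (x - 23)(x + 16) = 0
Setting each factor to zero: x = 23 or x = -16

x = -16, x = 23


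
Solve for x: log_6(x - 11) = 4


Convert to exponential form: x - 11 = 6^4 = 1296
x = 1296 + 11 = 1307
Check: log_6(1307 - 11) = log_6(1296) = log_6(1296) = 4 ✓

x = 1307


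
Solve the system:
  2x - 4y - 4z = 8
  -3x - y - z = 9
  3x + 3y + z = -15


Using Cramer's rule. Expand each determinant along the first row.
D  = 2*[(-1)*1 - (-1)*3] - (-4)*[(-3)*1 - (-1)*3] + (-4)*[(-3)*3 - (-1)*3]
  = 2*(2) - (-4)*(0) + (-4)*(-6) = 28
Dx = 8*[(-1)*1 - (-1)*3] - (-4)*[9*1 - (-1)*(-15)] + (-4)*[9*3 - (-1)*(-15)]
  = 8*(2) - (-4)*(-6) + (-4)*(12) = -56
Dy = 2*[9*1 - (-1)*(-15)] - 8*[(-3)*1 - (-1)*3] + (-4)*[(-3)*(-15) - 9*3]
  = 2*(-6) - 8*(0) + (-4)*(18) = -84
Dz = 2*[(-1)*(-15) - 9*3] - (-4)*[(-3)*(-15) - 9*3] + 8*[(-3)*3 - (-1)*3]
  = 2*(-12) - (-4)*(18) + 8*(-6) = 0
x = Dx/D = -56/28 = -2, y = Dy/D = -84/28 = -3, z = Dz/D = 0/28 = 0
Check eq1: (2)(-2) + (-4)(-3) + (-4)(0) = 8 = 8 ✓
Check eq2: (-3)(-2) + (-1)(-3) + (-1)(0) = 9 = 9 ✓
Check eq3: (3)(-2) + (3)(-3) + (1)(0) = -15 = -15 ✓

x = -2, y = -3, z = 0


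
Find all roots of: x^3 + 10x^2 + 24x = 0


The constant term is 0, so x = 0 is a root. Factor out x:
  x^2 + 10x + 24 = 0
Solve the quadratic x^2 + 10x + 24 = 0: discriminant = 10^2 - 4(1)(24) = 100 - 96 = 4.
sqrt(4) = 2, so x = (-10 ± 2)/2: x = -4 or x = -6.
Collecting all roots found:

x = -6, x = -4, x = 0


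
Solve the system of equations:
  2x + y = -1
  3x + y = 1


Using Cramer's rule:
Determinant D = (2)(1) - (3)(1) = 2 - 3 = -1
Dx = (-1)(1) - (1)(1) = -1 - 1 = -2
Dy = (2)(1) - (3)(-1) = 2 + 3 = 5
x = Dx/D = -2/-1 = 2
y = Dy/D = 5/-1 = -5

x = 2, y = -5


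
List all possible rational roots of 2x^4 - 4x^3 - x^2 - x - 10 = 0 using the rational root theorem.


Rational root theorem: possible roots are ±p/q where:
  p divides the constant term (-10): p ∈ {1, 2, 5, 10}
  q divides the leading coefficient (2): q ∈ {1, 2}

All possible rational roots: -10, -5, -5/2, -2, -1, -1/2, 1/2, 1, 2, 5/2, 5, 10

-10, -5, -5/2, -2, -1, -1/2, 1/2, 1, 2, 5/2, 5, 10


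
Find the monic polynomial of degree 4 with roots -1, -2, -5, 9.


A monic polynomial with roots -1, -2, -5, 9 is:
p(x) = (x + 1)(x + 2)(x + 5)(x - 9)
After multiplying by (x + 1): x + 1
After multiplying by (x + 2): x^2 + 3x + 2
After multiplying by (x + 5): x^3 + 8x^2 + 17x + 10
After multiplying by (x - 9): x^4 - x^3 - 55x^2 - 143x - 90

x^4 - x^3 - 55x^2 - 143x - 90


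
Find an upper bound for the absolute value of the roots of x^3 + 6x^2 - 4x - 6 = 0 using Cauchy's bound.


Cauchy's bound: all roots r satisfy |r| <= 1 + max(|a_i/a_n|) for i = 0,...,n-1
where a_n is the leading coefficient.

Coefficients: [1, 6, -4, -6]
Leading coefficient a_n = 1
Ratios |a_i/a_n|: 6, 4, 6
Maximum ratio: 6
Cauchy's bound: |r| <= 1 + 6 = 7

Upper bound = 7


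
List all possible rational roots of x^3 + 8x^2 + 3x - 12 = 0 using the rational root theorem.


Rational root theorem: possible roots are ±p/q where:
  p divides the constant term (-12): p ∈ {1, 2, 3, 4, 6, 12}
  q divides the leading coefficient (1): q ∈ {1}

All possible rational roots: -12, -6, -4, -3, -2, -1, 1, 2, 3, 4, 6, 12

-12, -6, -4, -3, -2, -1, 1, 2, 3, 4, 6, 12


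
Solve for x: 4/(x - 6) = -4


Multiply both sides by (x - 6): 4 = -4(x - 6)
Distribute: 4 = -4x + 24
-4x = 4 - 24 = -20
x = 5

x = 5


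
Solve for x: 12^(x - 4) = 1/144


Express both sides with the same base.
1/144 = 12^(-2)
Since the bases match, equate exponents: x - 4 = -2
So x = -2 - (-4) = 2

x = 2


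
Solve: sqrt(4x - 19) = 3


Square both sides: 4x - 19 = 3^2 = 9
4x = 9 + 19 = 28
x = 7
Check: sqrt(4*7 - 19) = sqrt(9) = 3 ✓

x = 7


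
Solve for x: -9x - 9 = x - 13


Starting with: -9x - 9 = x - 13
Move all x terms to left: (-9 - 1)x = -13 + 9
Simplify: -10x = -4
Divide both sides by -10: x = 2/5

x = 2/5


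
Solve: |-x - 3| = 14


An absolute value equation |expr| = 14 gives two cases:
Case 1: -x - 3 = 14
  -x = 17, so x = -17
Case 2: -x - 3 = -14
  -x = -11, so x = 11

x = -17, x = 11


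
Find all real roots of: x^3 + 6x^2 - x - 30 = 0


Let p(x) = x^3 + 6x^2 - x - 30. By the rational root theorem (leading coefficient 1), any rational root is an integer divisor of 30: try ±1, ±2, ... in turn.
Test x = 1: value = -24 ≠ 0.
Test x = -1: value = -24 ≠ 0.
Test x = 2: value = 0 ✓, so (x - 2) is a factor.
Synthetic division by (x - 2): bring down 1; 1(2) + 6 = 8; 8(2) - 1 = 15; 15(2) - 30 = 0 → quotient x^2 + 8x + 15, remainder 0.
Solve the quadratic x^2 + 8x + 15 = 0: discriminant = 8^2 - 4(1)(15) = 64 - 60 = 4.
sqrt(4) = 2, so x = (-8 ± 2)/2: x = -3 or x = -5.

x = -5, x = -3, x = 2


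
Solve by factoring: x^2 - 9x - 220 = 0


We need two numbers that multiply to -220 and add to -9.
Those numbers are 11 and -20 (since 11 * (-20) = -220 and 11 + (-20) = -9).
So x^2 - 9x - 220 = (x + 11)(x - 20) = 0
Setting each factor to zero: x = -11 or x = 20

x = -11, x = 20


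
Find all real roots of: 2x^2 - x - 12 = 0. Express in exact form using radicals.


Using the quadratic formula: x = (-b ± sqrt(b^2 - 4ac)) / (2a)
Here a = 2, b = -1, c = -12
Discriminant = b^2 - 4ac = (-1)^2 - 4(2)(-12) = 1 + 96 = 97
Since discriminant = 97 > 0, there are two real roots.
x = (1 ± sqrt(97)) / 4
Numerically: x ≈ 2.7122 or x ≈ -2.2122

x = (1 + sqrt(97)) / 4 or x = (1 - sqrt(97)) / 4


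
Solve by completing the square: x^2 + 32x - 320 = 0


Start: x^2 + 32x - 320 = 0
Move constant: x^2 + 32x = 320
Half of 32 is 16, squared is 256
Add 256 to both sides: x^2 + 32x + 256 = 576
(x + 16)^2 = 576
x + 16 = ±24
x = -16 + 24 = 8 or x = -16 - 24 = -40

x = -40, x = 8


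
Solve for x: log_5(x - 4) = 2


Convert to exponential form: x - 4 = 5^2 = 25
x = 25 + 4 = 29
Check: log_5(29 - 4) = log_5(25) = log_5(25) = 2 ✓

x = 29


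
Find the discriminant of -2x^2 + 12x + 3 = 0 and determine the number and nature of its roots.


For ax^2 + bx + c = 0, discriminant D = b^2 - 4ac
Here a = -2, b = 12, c = 3
D = (12)^2 - 4(-2)(3) = 144 + 24 = 168

D = 168 > 0 but not a perfect square
The equation has 2 distinct real irrational roots.

Discriminant = 168, 2 distinct real irrational roots


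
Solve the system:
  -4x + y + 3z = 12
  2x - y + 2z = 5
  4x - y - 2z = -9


Using Cramer's rule. Expand each determinant along the first row.
D  = (-4)*[(-1)*(-2) - 2*(-1)] - 1*[2*(-2) - 2*4] + 3*[2*(-1) - (-1)*4]
  = (-4)*(4) - 1*(-12) + 3*(2) = 2
Dx = 12*[(-1)*(-2) - 2*(-1)] - 1*[5*(-2) - 2*(-9)] + 3*[5*(-1) - (-1)*(-9)]
  = 12*(4) - 1*(8) + 3*(-14) = -2
Dy = (-4)*[5*(-2) - 2*(-9)] - 12*[2*(-2) - 2*4] + 3*[2*(-9) - 5*4]
  = (-4)*(8) - 12*(-12) + 3*(-38) = -2
Dz = (-4)*[(-1)*(-9) - 5*(-1)] - 1*[2*(-9) - 5*4] + 12*[2*(-1) - (-1)*4]
  = (-4)*(14) - 1*(-38) + 12*(2) = 6
x = Dx/D = -2/2 = -1, y = Dy/D = -2/2 = -1, z = Dz/D = 6/2 = 3
Check eq1: (-4)(-1) + (1)(-1) + (3)(3) = 12 = 12 ✓
Check eq2: (2)(-1) + (-1)(-1) + (2)(3) = 5 = 5 ✓
Check eq3: (4)(-1) + (-1)(-1) + (-2)(3) = -9 = -9 ✓

x = -1, y = -1, z = 3


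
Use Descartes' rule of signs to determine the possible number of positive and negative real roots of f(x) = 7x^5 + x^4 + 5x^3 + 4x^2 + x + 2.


Descartes' rule of signs:

For positive roots, count sign changes in f(x) = 7x^5 + x^4 + 5x^3 + 4x^2 + x + 2:
Signs of coefficients: +, +, +, +, +, +
Number of sign changes: 0
Possible positive real roots: 0

For negative roots, examine f(-x) = -7x^5 + x^4 - 5x^3 + 4x^2 - x + 2:
Signs of coefficients: -, +, -, +, -, +
Number of sign changes: 5
Possible negative real roots: 5, 3, 1

Positive roots: 0; Negative roots: 5 or 3 or 1


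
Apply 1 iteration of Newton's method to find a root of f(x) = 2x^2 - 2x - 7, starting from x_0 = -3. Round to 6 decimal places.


Newton's method: x_(n+1) = x_n - f(x_n)/f'(x_n)
f(x) = 2x^2 - 2x - 7
f'(x) = 4x - 2

Iteration 1:
  f(-3.000000) = 17.000000
  f'(-3.000000) = -14.000000
  x_1 = -3.000000 - (17.000000)/(-14.000000) = -1.785714

x_1 = -1.785714


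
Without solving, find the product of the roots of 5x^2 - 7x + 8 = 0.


By Vieta's formulas for ax^2 + bx + c = 0:
  Sum of roots = -b/a
  Product of roots = c/a

Here a = 5, b = -7, c = 8
Sum = -(-7)/5 = 7/5
Product = 8/5 = 8/5

Product = 8/5


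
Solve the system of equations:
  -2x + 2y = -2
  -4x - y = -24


Using Cramer's rule:
Determinant D = (-2)(-1) - (-4)(2) = 2 + 8 = 10
Dx = (-2)(-1) - (-24)(2) = 2 + 48 = 50
Dy = (-2)(-24) - (-4)(-2) = 48 - 8 = 40
x = Dx/D = 50/10 = 5
y = Dy/D = 40/10 = 4

x = 5, y = 4


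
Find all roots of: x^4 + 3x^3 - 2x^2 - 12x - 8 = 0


Let p(x) = x^4 + 3x^3 - 2x^2 - 12x - 8. By the rational root theorem (leading coefficient 1), any rational root is an integer divisor of 8: try ±1, ±2, ... in turn.
Test x = 1: value = -18 ≠ 0.
Test x = -1: value = 0 ✓, so (x + 1) is a factor.
Synthetic division by (x + 1): bring down 1; 1(-1) + 3 = 2; 2(-1) - 2 = -4; (-4)(-1) - 12 = -8; (-8)(-1) - 8 = 0 → quotient x^3 + 2x^2 - 4x - 8, remainder 0.
Continue with the quotient x^3 + 2x^2 - 4x - 8 (candidates must divide 8; re-test x = -1 first in case it repeats).
Test x = -1: value = -3 ≠ 0.
Test x = 2: value = 0 ✓, so (x - 2) is a factor.
Synthetic division by (x - 2): bring down 1; 1(2) + 2 = 4; 4(2) - 4 = 4; 4(2) - 8 = 0 → quotient x^2 + 4x + 4, remainder 0.
Solve the quadratic x^2 + 4x + 4 = 0: discriminant = 4^2 - 4(1)(4) = 16 - 16 = 0.
Discriminant = 0, so a double root: x = -4/2 = -2.
Collecting all roots found:

x = -2 (multiplicity 2), x = -1, x = 2


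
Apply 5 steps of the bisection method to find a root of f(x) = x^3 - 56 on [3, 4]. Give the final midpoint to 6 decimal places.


f(x) = x^3 - 56
f(3) = -29 < 0
f(4) = 8 > 0

Step 1: midpoint = (3.000000 + 4.000000)/2 = 3.500000
  f(3.500000) = -13.125000
  f(mid) < 0, so root is in [3.500000, 4.000000]

Step 2: midpoint = (3.500000 + 4.000000)/2 = 3.750000
  f(3.750000) = -3.265625
  f(mid) < 0, so root is in [3.750000, 4.000000]

Step 3: midpoint = (3.750000 + 4.000000)/2 = 3.875000
  f(3.875000) = 2.185547
  f(mid) > 0, so root is in [3.750000, 3.875000]

Step 4: midpoint = (3.750000 + 3.875000)/2 = 3.812500
  f(3.812500) = -0.584717
  f(mid) < 0, so root is in [3.812500, 3.875000]

Step 5: midpoint = (3.812500 + 3.875000)/2 = 3.843750
  f(3.843750) = 0.789154
  f(mid) > 0, so root is in [3.812500, 3.843750]

midpoint = 3.843750


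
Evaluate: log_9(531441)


We need the exponent such that 9^? = 531441
9^6 = 531441
Therefore log_9(531441) = 6

6


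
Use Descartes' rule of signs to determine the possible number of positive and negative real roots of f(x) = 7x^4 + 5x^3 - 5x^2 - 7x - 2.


Descartes' rule of signs:

For positive roots, count sign changes in f(x) = 7x^4 + 5x^3 - 5x^2 - 7x - 2:
Signs of coefficients: +, +, -, -, -
Number of sign changes: 1
Possible positive real roots: 1

For negative roots, examine f(-x) = 7x^4 - 5x^3 - 5x^2 + 7x - 2:
Signs of coefficients: +, -, -, +, -
Number of sign changes: 3
Possible negative real roots: 3, 1

Positive roots: 1; Negative roots: 3 or 1


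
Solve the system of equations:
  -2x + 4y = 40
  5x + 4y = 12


Using Cramer's rule:
Determinant D = (-2)(4) - (5)(4) = -8 - 20 = -28
Dx = (40)(4) - (12)(4) = 160 - 48 = 112
Dy = (-2)(12) - (5)(40) = -24 - 200 = -224
x = Dx/D = 112/-28 = -4
y = Dy/D = -224/-28 = 8

x = -4, y = 8


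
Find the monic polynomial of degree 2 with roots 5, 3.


A monic polynomial with roots 5, 3 is:
p(x) = (x - 5)(x - 3)
After multiplying by (x - 5): x - 5
After multiplying by (x - 3): x^2 - 8x + 15

x^2 - 8x + 15


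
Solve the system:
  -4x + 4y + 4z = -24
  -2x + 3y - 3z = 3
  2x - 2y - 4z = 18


Using Cramer's rule. Expand each determinant along the first row.
D  = (-4)*[3*(-4) - (-3)*(-2)] - 4*[(-2)*(-4) - (-3)*2] + 4*[(-2)*(-2) - 3*2]
  = (-4)*(-18) - 4*(14) + 4*(-2) = 8
Dx = (-24)*[3*(-4) - (-3)*(-2)] - 4*[3*(-4) - (-3)*18] + 4*[3*(-2) - 3*18]
  = (-24)*(-18) - 4*(42) + 4*(-60) = 24
Dy = (-4)*[3*(-4) - (-3)*18] - (-24)*[(-2)*(-4) - (-3)*2] + 4*[(-2)*18 - 3*2]
  = (-4)*(42) - (-24)*(14) + 4*(-42) = 0
Dz = (-4)*[3*18 - 3*(-2)] - 4*[(-2)*18 - 3*2] + (-24)*[(-2)*(-2) - 3*2]
  = (-4)*(60) - 4*(-42) + (-24)*(-2) = -24
x = Dx/D = 24/8 = 3, y = Dy/D = 0/8 = 0, z = Dz/D = -24/8 = -3
Check eq1: (-4)(3) + (4)(0) + (4)(-3) = -24 = -24 ✓
Check eq2: (-2)(3) + (3)(0) + (-3)(-3) = 3 = 3 ✓
Check eq3: (2)(3) + (-2)(0) + (-4)(-3) = 18 = 18 ✓

x = 3, y = 0, z = -3


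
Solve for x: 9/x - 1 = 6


Subtract -1 from both sides: 9/x = 7
Multiply both sides by x: 9 = 7 * x
Divide by 7: x = 9/7

x = 9/7


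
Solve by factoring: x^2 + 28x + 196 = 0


We need two numbers that multiply to 196 and add to 28.
Those numbers are 14 and 14 (since 14 * 14 = 196 and 14 + 14 = 28).
So x^2 + 28x + 196 = (x + 14)(x + 14) = 0
Setting each factor to zero: x = -14 or x = -14

x = -14


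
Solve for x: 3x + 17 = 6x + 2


Starting with: 3x + 17 = 6x + 2
Move all x terms to left: (3 - 6)x = 2 - 17
Simplify: -3x = -15
Divide both sides by -3: x = 5

x = 5


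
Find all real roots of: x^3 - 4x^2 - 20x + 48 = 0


Let p(x) = x^3 - 4x^2 - 20x + 48. By the rational root theorem (leading coefficient 1), any rational root is an integer divisor of 48: try ±1, ±2, ... in turn.
Test x = 1: value = 25 ≠ 0.
Test x = -1: value = 63 ≠ 0.
Test x = 2: value = 0 ✓, so (x - 2) is a factor.
Synthetic division by (x - 2): bring down 1; 1(2) - 4 = -2; (-2)(2) - 20 = -24; (-24)(2) + 48 = 0 → quotient x^2 - 2x - 24, remainder 0.
Solve the quadratic x^2 - 2x - 24 = 0: discriminant = (-2)^2 - 4(1)(-24) = 4 + 96 = 100.
sqrt(100) = 10, so x = (2 ± 10)/2: x = 6 or x = -4.

x = -4, x = 2, x = 6


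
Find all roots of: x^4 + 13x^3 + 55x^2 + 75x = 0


The constant term is 0, so x = 0 is a root. Factor out x:
  x^3 + 13x^2 + 55x + 75 = 0
Let p(x) = x^3 + 13x^2 + 55x + 75. By the rational root theorem (leading coefficient 1), any rational root is an integer divisor of 75: try ±1, ±2, ... in turn.
Test x = 1: value = 144 ≠ 0.
Test x = -1: value = 32 ≠ 0.
Test x = 3: value = 384 ≠ 0.
Test x = -3: value = 0 ✓, so (x + 3) is a factor.
Synthetic division by (x + 3): bring down 1; 1(-3) + 13 = 10; 10(-3) + 55 = 25; 25(-3) + 75 = 0 → quotient x^2 + 10x + 25, remainder 0.
Solve the quadratic x^2 + 10x + 25 = 0: discriminant = 10^2 - 4(1)(25) = 100 - 100 = 0.
Discriminant = 0, so a double root: x = -10/2 = -5.
Collecting all roots found:

x = -5 (multiplicity 2), x = -3, x = 0


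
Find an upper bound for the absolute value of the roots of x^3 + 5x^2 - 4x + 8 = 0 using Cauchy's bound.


Cauchy's bound: all roots r satisfy |r| <= 1 + max(|a_i/a_n|) for i = 0,...,n-1
where a_n is the leading coefficient.

Coefficients: [1, 5, -4, 8]
Leading coefficient a_n = 1
Ratios |a_i/a_n|: 5, 4, 8
Maximum ratio: 8
Cauchy's bound: |r| <= 1 + 8 = 9

Upper bound = 9


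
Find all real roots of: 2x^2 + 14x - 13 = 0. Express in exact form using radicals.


Using the quadratic formula: x = (-b ± sqrt(b^2 - 4ac)) / (2a)
Here a = 2, b = 14, c = -13
Discriminant = b^2 - 4ac = 14^2 - 4(2)(-13) = 196 + 104 = 300
Since discriminant = 300 > 0, there are two real roots.
x = (-14 ± 10*sqrt(3)) / 4
Simplifying: x = (-7 ± 5*sqrt(3)) / 2
Numerically: x ≈ 0.8301 or x ≈ -7.8301

x = (-7 + 5*sqrt(3)) / 2 or x = (-7 - 5*sqrt(3)) / 2


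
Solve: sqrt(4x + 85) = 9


Square both sides: 4x + 85 = 9^2 = 81
4x = 81 - 85 = -4
x = -1
Check: sqrt(4*(-1) + 85) = sqrt(81) = 9 ✓

x = -1


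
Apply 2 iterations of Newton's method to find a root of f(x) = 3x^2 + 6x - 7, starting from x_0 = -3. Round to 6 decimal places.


Newton's method: x_(n+1) = x_n - f(x_n)/f'(x_n)
f(x) = 3x^2 + 6x - 7
f'(x) = 6x + 6

Iteration 1:
  f(-3.000000) = 2.000000
  f'(-3.000000) = -12.000000
  x_1 = -3.000000 - (2.000000)/(-12.000000) = -2.833333

Iteration 2:
  f(-2.833333) = 0.083333
  f'(-2.833333) = -11.000000
  x_2 = -2.833333 - (0.083333)/(-11.000000) = -2.825758

x_2 = -2.825758


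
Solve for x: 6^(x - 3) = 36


Express both sides with the same base.
36 = 6^2
Since the bases match, equate exponents: x - 3 = 2
So x = 2 - (-3) = 5

x = 5


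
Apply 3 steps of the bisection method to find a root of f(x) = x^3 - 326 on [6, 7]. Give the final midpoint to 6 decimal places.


f(x) = x^3 - 326
f(6) = -110 < 0
f(7) = 17 > 0

Step 1: midpoint = (6.000000 + 7.000000)/2 = 6.500000
  f(6.500000) = -51.375000
  f(mid) < 0, so root is in [6.500000, 7.000000]

Step 2: midpoint = (6.500000 + 7.000000)/2 = 6.750000
  f(6.750000) = -18.453125
  f(mid) < 0, so root is in [6.750000, 7.000000]

Step 3: midpoint = (6.750000 + 7.000000)/2 = 6.875000
  f(6.875000) = -1.048828
  f(mid) < 0, so root is in [6.875000, 7.000000]

midpoint = 6.875000


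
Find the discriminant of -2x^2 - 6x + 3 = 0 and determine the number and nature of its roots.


For ax^2 + bx + c = 0, discriminant D = b^2 - 4ac
Here a = -2, b = -6, c = 3
D = (-6)^2 - 4(-2)(3) = 36 + 24 = 60

D = 60 > 0 but not a perfect square
The equation has 2 distinct real irrational roots.

Discriminant = 60, 2 distinct real irrational roots


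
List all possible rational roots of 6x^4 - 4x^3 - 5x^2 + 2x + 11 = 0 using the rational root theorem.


Rational root theorem: possible roots are ±p/q where:
  p divides the constant term (11): p ∈ {1, 11}
  q divides the leading coefficient (6): q ∈ {1, 2, 3, 6}

All possible rational roots: -11, -11/2, -11/3, -11/6, -1, -1/2, -1/3, -1/6, 1/6, 1/3, 1/2, 1, 11/6, 11/3, 11/2, 11

-11, -11/2, -11/3, -11/6, -1, -1/2, -1/3, -1/6, 1/6, 1/3, 1/2, 1, 11/6, 11/3, 11/2, 11


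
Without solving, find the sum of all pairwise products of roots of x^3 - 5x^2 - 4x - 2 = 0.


By Vieta's formulas for x^3 + bx^2 + cx + d = 0:
  r1 + r2 + r3 = -b/a = 5
  r1*r2 + r1*r3 + r2*r3 = c/a = -4
  r1*r2*r3 = -d/a = 2


Sum of pairwise products = -4


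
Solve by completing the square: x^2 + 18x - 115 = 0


Start: x^2 + 18x - 115 = 0
Move constant: x^2 + 18x = 115
Half of 18 is 9, squared is 81
Add 81 to both sides: x^2 + 18x + 81 = 196
(x + 9)^2 = 196
x + 9 = ±14
x = -9 + 14 = 5 or x = -9 - 14 = -23

x = -23, x = 5


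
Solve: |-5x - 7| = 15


An absolute value equation |expr| = 15 gives two cases:
Case 1: -5x - 7 = 15
  -5x = 22, so x = -22/5
Case 2: -5x - 7 = -15
  -5x = -8, so x = 8/5

x = -22/5, x = 8/5


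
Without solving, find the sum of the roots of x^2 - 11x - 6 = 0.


By Vieta's formulas for ax^2 + bx + c = 0:
  Sum of roots = -b/a
  Product of roots = c/a

Here a = 1, b = -11, c = -6
Sum = -(-11)/1 = 11
Product = -6/1 = -6

Sum = 11


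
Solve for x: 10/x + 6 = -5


Subtract 6 from both sides: 10/x = -11
Multiply both sides by x: 10 = -11 * x
Divide by -11: x = -10/11

x = -10/11


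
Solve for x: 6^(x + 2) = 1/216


Express both sides with the same base.
1/216 = 6^(-3)
Since the bases match, equate exponents: x + 2 = -3
So x = -3 - (2) = -5

x = -5


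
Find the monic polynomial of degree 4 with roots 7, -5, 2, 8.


A monic polynomial with roots 7, -5, 2, 8 is:
p(x) = (x - 7)(x + 5)(x - 2)(x - 8)
After multiplying by (x - 7): x - 7
After multiplying by (x + 5): x^2 - 2x - 35
After multiplying by (x - 2): x^3 - 4x^2 - 31x + 70
After multiplying by (x - 8): x^4 - 12x^3 + x^2 + 318x - 560

x^4 - 12x^3 + x^2 + 318x - 560


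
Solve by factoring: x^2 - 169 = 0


We need two numbers that multiply to -169 and add to 0.
Those numbers are -13 and 13 (since (-13) * 13 = -169 and (-13) + 13 = 0).
So x^2 - 169 = (x - 13)(x + 13) = 0
Setting each factor to zero: x = 13 or x = -13

x = -13, x = 13


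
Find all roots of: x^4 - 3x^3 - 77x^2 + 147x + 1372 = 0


Let p(x) = x^4 - 3x^3 - 77x^2 + 147x + 1372. By the rational root theorem (leading coefficient 1), any rational root is an integer divisor of 1372: try ±1, ±2, ... in turn.
Test x = 1: value = 1440 ≠ 0.
Test x = -1: value = 1152 ≠ 0.
Test x = 2: value = 1350 ≠ 0.
Test x = -2: value = 810 ≠ 0.
Test x = 4: value = 792 ≠ 0.
Test x = -4: value = 0 ✓, so (x + 4) is a factor.
Synthetic division by (x + 4): bring down 1; 1(-4) - 3 = -7; (-7)(-4) - 77 = -49; (-49)(-4) + 147 = 343; 343(-4) + 1372 = 0 → quotient x^3 - 7x^2 - 49x + 343, remainder 0.
Continue with the quotient x^3 - 7x^2 - 49x + 343 (candidates must divide 343).
Test x = 7: value = 0 ✓, so (x - 7) is a factor.
Synthetic division by (x - 7): bring down 1; 1(7) - 7 = 0; 0(7) - 49 = -49; (-49)(7) + 343 = 0 → quotient x^2 - 49, remainder 0.
Solve the quadratic x^2 - 49 = 0: discriminant = 0^2 - 4(1)(-49) = 0 + 196 = 196.
sqrt(196) = 14, so x = (0 ± 14)/2: x = 7 or x = -7.
Collecting all roots found:

x = -7, x = -4, x = 7 (multiplicity 2)


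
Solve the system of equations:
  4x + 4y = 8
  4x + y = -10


Using Cramer's rule:
Determinant D = (4)(1) - (4)(4) = 4 - 16 = -12
Dx = (8)(1) - (-10)(4) = 8 + 40 = 48
Dy = (4)(-10) - (4)(8) = -40 - 32 = -72
x = Dx/D = 48/-12 = -4
y = Dy/D = -72/-12 = 6

x = -4, y = 6


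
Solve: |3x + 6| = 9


An absolute value equation |expr| = 9 gives two cases:
Case 1: 3x + 6 = 9
  3x = 3, so x = 1
Case 2: 3x + 6 = -9
  3x = -15, so x = -5

x = -5, x = 1


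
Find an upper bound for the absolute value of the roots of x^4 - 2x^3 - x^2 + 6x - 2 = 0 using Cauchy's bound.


Cauchy's bound: all roots r satisfy |r| <= 1 + max(|a_i/a_n|) for i = 0,...,n-1
where a_n is the leading coefficient.

Coefficients: [1, -2, -1, 6, -2]
Leading coefficient a_n = 1
Ratios |a_i/a_n|: 2, 1, 6, 2
Maximum ratio: 6
Cauchy's bound: |r| <= 1 + 6 = 7

Upper bound = 7


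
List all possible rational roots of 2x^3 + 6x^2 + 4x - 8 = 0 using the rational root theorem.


Rational root theorem: possible roots are ±p/q where:
  p divides the constant term (-8): p ∈ {1, 2, 4, 8}
  q divides the leading coefficient (2): q ∈ {1, 2}

All possible rational roots: -8, -4, -2, -1, -1/2, 1/2, 1, 2, 4, 8

-8, -4, -2, -1, -1/2, 1/2, 1, 2, 4, 8


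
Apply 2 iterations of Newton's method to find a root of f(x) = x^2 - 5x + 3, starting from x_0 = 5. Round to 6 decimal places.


Newton's method: x_(n+1) = x_n - f(x_n)/f'(x_n)
f(x) = x^2 - 5x + 3
f'(x) = 2x - 5

Iteration 1:
  f(5.000000) = 3.000000
  f'(5.000000) = 5.000000
  x_1 = 5.000000 - (3.000000)/(5.000000) = 4.400000

Iteration 2:
  f(4.400000) = 0.360000
  f'(4.400000) = 3.800000
  x_2 = 4.400000 - (0.360000)/(3.800000) = 4.305263

x_2 = 4.305263


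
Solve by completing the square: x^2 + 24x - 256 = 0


Start: x^2 + 24x - 256 = 0
Move constant: x^2 + 24x = 256
Half of 24 is 12, squared is 144
Add 144 to both sides: x^2 + 24x + 144 = 400
(x + 12)^2 = 400
x + 12 = ±20
x = -12 + 20 = 8 or x = -12 - 20 = -32

x = -32, x = 8


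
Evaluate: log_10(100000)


We need the exponent such that 10^? = 100000
10^5 = 100000
Therefore log_10(100000) = 5

5


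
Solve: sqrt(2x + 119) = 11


Square both sides: 2x + 119 = 11^2 = 121
2x = 121 - 119 = 2
x = 1
Check: sqrt(2*1 + 119) = sqrt(121) = 11 ✓

x = 1


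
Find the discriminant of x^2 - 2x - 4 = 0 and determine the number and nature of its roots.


For ax^2 + bx + c = 0, discriminant D = b^2 - 4ac
Here a = 1, b = -2, c = -4
D = (-2)^2 - 4(1)(-4) = 4 + 16 = 20

D = 20 > 0 but not a perfect square
The equation has 2 distinct real irrational roots.

Discriminant = 20, 2 distinct real irrational roots


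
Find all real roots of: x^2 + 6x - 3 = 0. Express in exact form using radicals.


Using the quadratic formula: x = (-b ± sqrt(b^2 - 4ac)) / (2a)
Here a = 1, b = 6, c = -3
Discriminant = b^2 - 4ac = 6^2 - 4(1)(-3) = 36 + 12 = 48
Since discriminant = 48 > 0, there are two real roots.
x = (-6 ± 4*sqrt(3)) / 2
Simplifying: x = -3 ± 2*sqrt(3)
Numerically: x ≈ 0.4641 or x ≈ -6.4641

x = -3 + 2*sqrt(3) or x = -3 - 2*sqrt(3)


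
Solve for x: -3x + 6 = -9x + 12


Starting with: -3x + 6 = -9x + 12
Move all x terms to left: (-3 + 9)x = 12 - 6
Simplify: 6x = 6
Divide both sides by 6: x = 1

x = 1


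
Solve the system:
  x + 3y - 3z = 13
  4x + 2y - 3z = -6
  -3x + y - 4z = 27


Using Cramer's rule. Expand each determinant along the first row.
D  = 1*[2*(-4) - (-3)*1] - 3*[4*(-4) - (-3)*(-3)] + (-3)*[4*1 - 2*(-3)]
  = 1*(-5) - 3*(-25) + (-3)*(10) = 40
Dx = 13*[2*(-4) - (-3)*1] - 3*[(-6)*(-4) - (-3)*27] + (-3)*[(-6)*1 - 2*27]
  = 13*(-5) - 3*(105) + (-3)*(-60) = -200
Dy = 1*[(-6)*(-4) - (-3)*27] - 13*[4*(-4) - (-3)*(-3)] + (-3)*[4*27 - (-6)*(-3)]
  = 1*(105) - 13*(-25) + (-3)*(90) = 160
Dz = 1*[2*27 - (-6)*1] - 3*[4*27 - (-6)*(-3)] + 13*[4*1 - 2*(-3)]
  = 1*(60) - 3*(90) + 13*(10) = -80
x = Dx/D = -200/40 = -5, y = Dy/D = 160/40 = 4, z = Dz/D = -80/40 = -2
Check eq1: (1)(-5) + (3)(4) + (-3)(-2) = 13 = 13 ✓
Check eq2: (4)(-5) + (2)(4) + (-3)(-2) = -6 = -6 ✓
Check eq3: (-3)(-5) + (1)(4) + (-4)(-2) = 27 = 27 ✓

x = -5, y = 4, z = -2
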